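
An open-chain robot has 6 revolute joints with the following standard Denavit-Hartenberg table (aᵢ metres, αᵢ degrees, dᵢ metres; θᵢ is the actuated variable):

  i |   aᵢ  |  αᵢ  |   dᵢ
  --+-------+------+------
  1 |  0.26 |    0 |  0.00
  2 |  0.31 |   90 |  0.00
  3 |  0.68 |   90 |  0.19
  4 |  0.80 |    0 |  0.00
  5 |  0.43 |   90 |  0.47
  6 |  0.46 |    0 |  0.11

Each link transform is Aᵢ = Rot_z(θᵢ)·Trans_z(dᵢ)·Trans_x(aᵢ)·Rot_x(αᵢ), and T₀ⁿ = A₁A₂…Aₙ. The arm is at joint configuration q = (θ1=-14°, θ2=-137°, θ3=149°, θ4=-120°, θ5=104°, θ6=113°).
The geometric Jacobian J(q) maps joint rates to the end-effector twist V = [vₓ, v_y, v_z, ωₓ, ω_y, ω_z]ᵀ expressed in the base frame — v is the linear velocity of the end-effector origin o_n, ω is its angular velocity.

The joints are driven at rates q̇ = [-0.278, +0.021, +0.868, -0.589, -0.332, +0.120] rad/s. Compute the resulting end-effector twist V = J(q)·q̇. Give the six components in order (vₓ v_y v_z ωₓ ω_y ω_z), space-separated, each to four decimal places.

o_n = [0.2747, -0.8251, 1.0183]
J₁: ẑ×o_n = [0.8251, 0.2747, -0.0000], ω = ẑ
J2: z=[0.0000, 0.0000, 1.0000] o=[0.2523, -0.0629, 0.0000] → [0.7622, 0.0224, -0.0000, 0.0000, 0.0000, 1.0000]
J3: z=[-0.4848, 0.8746, 0.0000] o=[-0.0189, -0.2132, 0.0000] → [0.8906, 0.4937, 0.0399, -0.4848, 0.8746, 0.0000]
J4: z=[-0.4505, -0.2497, 0.8572] o=[0.3988, 0.2356, 0.3502] → [0.7424, 0.1946, 0.4468, -0.4505, -0.2497, 0.8572]
J5: z=[-0.4505, -0.2497, 0.8572] o=[0.4348, -0.5366, 0.1442] → [0.0291, 0.2565, 0.0900, -0.4505, -0.2497, 0.8572]
J6: z=[0.2594, -0.9553, -0.1420] o=[0.5905, -0.5859, 0.7600] → [-0.2808, -0.0222, -0.3637, 0.2594, -0.9553, -0.1420]
V = J·q̇ = [0.0791, 0.1502, -0.3020, 0.0252, 0.8745, -1.0635]

0.0791 0.1502 -0.3020 0.0252 0.8745 -1.0635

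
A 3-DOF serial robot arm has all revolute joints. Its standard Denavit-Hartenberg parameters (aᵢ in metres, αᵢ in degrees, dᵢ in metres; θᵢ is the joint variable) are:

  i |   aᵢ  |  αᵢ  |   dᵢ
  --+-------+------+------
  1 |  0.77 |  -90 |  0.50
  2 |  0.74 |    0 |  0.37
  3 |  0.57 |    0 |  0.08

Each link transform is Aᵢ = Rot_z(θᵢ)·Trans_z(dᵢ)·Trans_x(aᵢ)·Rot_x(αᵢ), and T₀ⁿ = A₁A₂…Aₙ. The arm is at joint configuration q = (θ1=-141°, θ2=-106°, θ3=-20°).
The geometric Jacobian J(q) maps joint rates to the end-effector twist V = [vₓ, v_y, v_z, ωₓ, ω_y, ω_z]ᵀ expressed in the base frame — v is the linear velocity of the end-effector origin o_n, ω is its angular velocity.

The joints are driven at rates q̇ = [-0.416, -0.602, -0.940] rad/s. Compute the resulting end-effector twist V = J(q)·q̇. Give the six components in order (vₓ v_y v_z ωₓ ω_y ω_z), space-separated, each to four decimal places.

0.6794 0.6739 -0.6394 -0.9704 1.1984 -0.4160

o_n = [0.1037, -0.4951, 1.6725]
J₁: ẑ×o_n = [0.4951, 0.1037, -0.0000], ω = ẑ
J2: z=[0.6293, -0.7771, 0.0000] o=[-0.5984, -0.4846, 0.5000] → [-0.9112, -0.7379, 0.5390, 0.6293, -0.7771, 0.0000]
J3: z=[0.6293, -0.7771, 0.0000] o=[-0.2070, -0.6438, 1.2113] → [-0.3584, -0.2902, 0.3350, 0.6293, -0.7771, 0.0000]
V = J·q̇ = [0.6794, 0.6739, -0.6394, -0.9704, 1.1984, -0.4160]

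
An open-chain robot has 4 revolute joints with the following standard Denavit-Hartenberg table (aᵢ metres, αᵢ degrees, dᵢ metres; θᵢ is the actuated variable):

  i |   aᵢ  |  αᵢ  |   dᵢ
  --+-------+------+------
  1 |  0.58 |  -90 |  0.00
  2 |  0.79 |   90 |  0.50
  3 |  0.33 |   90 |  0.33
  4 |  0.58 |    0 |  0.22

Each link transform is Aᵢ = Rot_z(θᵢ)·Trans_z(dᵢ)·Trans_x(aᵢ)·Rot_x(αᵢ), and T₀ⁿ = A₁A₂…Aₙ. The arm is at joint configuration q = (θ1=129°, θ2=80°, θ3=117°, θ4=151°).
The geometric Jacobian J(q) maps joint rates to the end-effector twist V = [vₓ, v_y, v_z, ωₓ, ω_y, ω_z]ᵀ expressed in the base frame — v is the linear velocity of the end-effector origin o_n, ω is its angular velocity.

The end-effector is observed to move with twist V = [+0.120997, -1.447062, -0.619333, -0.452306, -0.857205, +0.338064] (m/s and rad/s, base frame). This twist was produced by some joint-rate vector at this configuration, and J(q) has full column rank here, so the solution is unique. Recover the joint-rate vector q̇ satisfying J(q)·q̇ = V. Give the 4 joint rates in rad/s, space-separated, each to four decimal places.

o_n = [-1.2038, 0.7843, -0.9442]
J₁: ẑ×o_n = [-0.7843, -1.2038, 0.0000], ω = ẑ
J2: z=[-0.7771, -0.6293, 0.0000] o=[-0.3650, 0.4507, 0.0000] → [0.5942, -0.7338, -0.7871, -0.7771, -0.6293, 0.0000]
J3: z=[-0.6198, 0.7653, 0.1736] o=[-0.8399, 0.2427, -0.7780] → [-0.2212, -0.1662, -0.0572, -0.6198, 0.7653, 0.1736]
J4: z=[-0.4502, -0.1655, -0.8775] o=[-1.2566, 0.2900, -0.5732] → [0.4951, -0.2133, -0.2138, -0.4502, -0.1655, -0.8775]
q̇ = J⁺·V = [0.7600, 0.7130, -0.4490, 0.3920]

0.7600 0.7130 -0.4490 0.3920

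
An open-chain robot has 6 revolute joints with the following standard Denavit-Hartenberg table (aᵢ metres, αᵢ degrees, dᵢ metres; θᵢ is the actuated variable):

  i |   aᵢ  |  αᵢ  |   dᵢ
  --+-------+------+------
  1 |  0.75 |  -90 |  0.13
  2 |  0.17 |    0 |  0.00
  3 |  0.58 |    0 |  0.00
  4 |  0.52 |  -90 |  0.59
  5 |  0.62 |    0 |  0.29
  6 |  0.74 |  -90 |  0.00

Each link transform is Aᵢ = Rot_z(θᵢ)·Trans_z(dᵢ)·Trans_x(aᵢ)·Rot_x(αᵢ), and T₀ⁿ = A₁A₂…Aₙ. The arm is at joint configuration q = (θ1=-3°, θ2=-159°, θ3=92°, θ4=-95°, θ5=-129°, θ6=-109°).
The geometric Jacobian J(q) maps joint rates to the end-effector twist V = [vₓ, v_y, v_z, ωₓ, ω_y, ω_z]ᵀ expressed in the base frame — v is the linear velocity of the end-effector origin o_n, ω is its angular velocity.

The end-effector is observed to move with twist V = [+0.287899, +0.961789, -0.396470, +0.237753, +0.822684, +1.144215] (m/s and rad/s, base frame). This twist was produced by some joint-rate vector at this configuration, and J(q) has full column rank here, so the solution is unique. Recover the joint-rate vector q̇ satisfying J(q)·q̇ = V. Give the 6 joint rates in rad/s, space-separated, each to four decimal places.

0.5460 -0.0270 0.1350 0.7260 0.2490 0.3800

o_n = [1.1787, 0.3831, 0.9196]
J₁: ẑ×o_n = [-0.3831, 1.1787, 0.0000], ω = ẑ
J2: z=[0.0523, 0.9986, 0.0000] o=[0.7490, -0.0393, 0.1300] → [0.7885, -0.0413, -0.4070, 0.0523, 0.9986, 0.0000]
J3: z=[0.0523, 0.9986, 0.0000] o=[0.5905, -0.0309, 0.1909] → [0.7276, -0.0381, -0.5657, 0.0523, 0.9986, 0.0000]
J4: z=[0.0523, 0.9986, 0.0000] o=[0.8168, -0.0428, 0.7248] → [0.1945, -0.0102, -0.3391, 0.0523, 0.9986, 0.0000]
J5: z=[0.3086, -0.0162, 0.9511] o=[0.3538, 0.5723, 0.8855] → [0.1793, 0.7740, -0.0450, 0.3086, -0.0162, 0.9511]
J6: z=[0.3086, -0.0162, 0.9511] o=[0.8391, 1.0293, 1.0407] → [0.6165, 0.3604, -0.1939, 0.3086, -0.0162, 0.9511]
q̇ = J⁺·V = [0.5460, -0.0270, 0.1350, 0.7260, 0.2490, 0.3800]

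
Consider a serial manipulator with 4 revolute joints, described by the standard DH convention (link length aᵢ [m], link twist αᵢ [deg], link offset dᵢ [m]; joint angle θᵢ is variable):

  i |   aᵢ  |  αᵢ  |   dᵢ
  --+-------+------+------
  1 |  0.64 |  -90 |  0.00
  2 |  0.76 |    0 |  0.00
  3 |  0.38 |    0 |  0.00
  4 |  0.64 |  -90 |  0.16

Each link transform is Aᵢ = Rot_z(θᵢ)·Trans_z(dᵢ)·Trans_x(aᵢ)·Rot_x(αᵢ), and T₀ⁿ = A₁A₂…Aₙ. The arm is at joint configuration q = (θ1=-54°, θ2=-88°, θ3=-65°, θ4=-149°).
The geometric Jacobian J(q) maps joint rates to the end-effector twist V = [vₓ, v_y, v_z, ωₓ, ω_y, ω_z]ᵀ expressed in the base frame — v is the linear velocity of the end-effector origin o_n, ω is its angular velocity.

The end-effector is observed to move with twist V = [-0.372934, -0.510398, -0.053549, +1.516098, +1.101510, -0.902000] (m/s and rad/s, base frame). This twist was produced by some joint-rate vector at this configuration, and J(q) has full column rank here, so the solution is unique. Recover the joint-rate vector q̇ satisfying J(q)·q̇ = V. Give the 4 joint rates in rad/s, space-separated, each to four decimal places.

o_n = [0.5215, -0.4456, 0.3893]
J₁: ẑ×o_n = [0.4456, 0.5215, -0.0000], ω = ẑ
J2: z=[0.8090, 0.5878, 0.0000] o=[0.3762, -0.5178, 0.0000] → [0.2288, -0.3150, -0.0271, 0.8090, 0.5878, 0.0000]
J3: z=[0.8090, 0.5878, 0.0000] o=[0.3918, -0.5392, 0.7595] → [-0.2176, 0.2995, -0.0006, 0.8090, 0.5878, 0.0000]
J4: z=[0.8090, 0.5878, 0.0000] o=[0.1928, -0.2653, 0.9321] → [-0.3190, 0.4391, -0.3391, 0.8090, 0.5878, 0.0000]
q̇ = J⁺·V = [-0.9020, 0.9960, 0.8010, 0.0770]

-0.9020 0.9960 0.8010 0.0770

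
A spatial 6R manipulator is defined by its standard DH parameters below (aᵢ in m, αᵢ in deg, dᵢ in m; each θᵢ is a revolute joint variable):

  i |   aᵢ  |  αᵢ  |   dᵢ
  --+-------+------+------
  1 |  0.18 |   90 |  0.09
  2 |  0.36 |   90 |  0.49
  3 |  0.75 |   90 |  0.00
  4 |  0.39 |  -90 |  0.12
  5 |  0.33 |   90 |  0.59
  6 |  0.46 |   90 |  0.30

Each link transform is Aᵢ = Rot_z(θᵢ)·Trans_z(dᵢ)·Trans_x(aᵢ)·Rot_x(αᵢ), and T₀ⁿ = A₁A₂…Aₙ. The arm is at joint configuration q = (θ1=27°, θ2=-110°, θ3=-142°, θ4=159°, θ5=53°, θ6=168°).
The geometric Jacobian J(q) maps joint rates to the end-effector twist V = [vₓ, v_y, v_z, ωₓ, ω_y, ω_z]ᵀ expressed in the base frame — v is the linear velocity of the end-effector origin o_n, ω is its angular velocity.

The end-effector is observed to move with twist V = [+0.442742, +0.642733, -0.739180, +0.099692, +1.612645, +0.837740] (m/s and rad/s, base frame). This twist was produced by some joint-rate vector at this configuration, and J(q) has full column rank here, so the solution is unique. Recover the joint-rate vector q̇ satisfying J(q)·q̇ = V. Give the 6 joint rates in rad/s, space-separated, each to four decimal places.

o_n = [0.8586, -0.4741, -0.1815]
J₁: ẑ×o_n = [0.4741, 0.8586, -0.0000], ω = ẑ
J2: z=[0.4540, -0.8910, 0.0000] o=[0.1604, 0.0817, 0.0900] → [0.2419, 0.1233, 0.3698, 0.4540, -0.8910, 0.0000]
J3: z=[-0.8373, -0.4266, 0.3420] o=[0.2731, -0.4108, -0.2483] → [-0.0068, 0.2561, 0.3028, -0.8373, -0.4266, 0.3420]
J4: z=[0.5454, -0.6065, 0.5785] o=[0.2436, 0.0924, 0.3071] → [0.6241, 0.6223, 0.0640, 0.5454, -0.6065, 0.5785]
J5: z=[0.7958, 0.1578, -0.5847] o=[0.2064, -0.2843, 0.1547] → [-0.1641, -0.1138, -0.2540, 0.7958, 0.1578, -0.5847]
J6: z=[0.1179, -0.9873, -0.1060] o=[0.4798, -0.1861, -0.4557] → [-0.3012, -0.0725, 0.3400, 0.1179, -0.9873, -0.1060]
q̇ = J⁺·V = [0.9490, -0.9900, -0.6120, 0.1170, 0.0460, -0.5400]

0.9490 -0.9900 -0.6120 0.1170 0.0460 -0.5400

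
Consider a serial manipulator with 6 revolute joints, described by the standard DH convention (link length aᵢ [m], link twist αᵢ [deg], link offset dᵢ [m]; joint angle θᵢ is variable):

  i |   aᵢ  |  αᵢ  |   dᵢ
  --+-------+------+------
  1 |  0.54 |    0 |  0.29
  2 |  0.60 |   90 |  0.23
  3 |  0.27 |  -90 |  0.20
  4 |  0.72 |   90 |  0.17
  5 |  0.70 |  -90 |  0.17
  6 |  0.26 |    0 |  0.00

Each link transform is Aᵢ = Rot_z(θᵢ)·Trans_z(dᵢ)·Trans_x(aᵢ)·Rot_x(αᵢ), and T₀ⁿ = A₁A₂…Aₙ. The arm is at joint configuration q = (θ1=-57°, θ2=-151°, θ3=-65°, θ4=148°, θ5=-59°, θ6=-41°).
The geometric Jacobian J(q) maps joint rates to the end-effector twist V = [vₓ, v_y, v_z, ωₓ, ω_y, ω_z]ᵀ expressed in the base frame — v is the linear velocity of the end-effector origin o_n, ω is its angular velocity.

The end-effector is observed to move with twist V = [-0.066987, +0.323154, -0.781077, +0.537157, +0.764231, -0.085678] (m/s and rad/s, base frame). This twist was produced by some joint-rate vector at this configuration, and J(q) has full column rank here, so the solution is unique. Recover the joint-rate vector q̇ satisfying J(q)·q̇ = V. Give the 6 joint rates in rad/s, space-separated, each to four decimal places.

-0.1050 -0.4550 0.2450 0.0690 -0.8320 0.0520

o_n = [0.1132, -1.1664, 0.7671]
J₁: ẑ×o_n = [1.1664, 0.1132, -0.0000], ω = ẑ
J2: z=[0.0000, 0.0000, 1.0000] o=[0.2941, -0.4529, 0.2900] → [0.7136, -0.1809, 0.0000, 0.0000, 0.0000, 1.0000]
J3: z=[0.4695, 0.8829, 0.0000] o=[-0.2357, -0.1712, 0.5200] → [0.2182, -0.1160, -0.7753, 0.4695, 0.8829, 0.0000]
J4: z=[-0.8002, 0.4255, 0.4226] o=[-0.2425, 0.0590, 0.2753] → [0.7271, 0.5439, 0.8292, -0.8002, 0.4255, 0.4226]
J5: z=[-0.5959, -0.6436, -0.4803] o=[-0.3298, -0.3267, 0.9005] → [-0.3174, -0.2923, 0.7855, -0.5959, -0.6436, -0.4803]
J6: z=[-0.3541, -0.3261, 0.8765] o=[0.0734, -0.9208, 0.8424] → [0.2399, 0.0082, 0.1000, -0.3541, -0.3261, 0.8765]
q̇ = J⁺·V = [-0.1050, -0.4550, 0.2450, 0.0690, -0.8320, 0.0520]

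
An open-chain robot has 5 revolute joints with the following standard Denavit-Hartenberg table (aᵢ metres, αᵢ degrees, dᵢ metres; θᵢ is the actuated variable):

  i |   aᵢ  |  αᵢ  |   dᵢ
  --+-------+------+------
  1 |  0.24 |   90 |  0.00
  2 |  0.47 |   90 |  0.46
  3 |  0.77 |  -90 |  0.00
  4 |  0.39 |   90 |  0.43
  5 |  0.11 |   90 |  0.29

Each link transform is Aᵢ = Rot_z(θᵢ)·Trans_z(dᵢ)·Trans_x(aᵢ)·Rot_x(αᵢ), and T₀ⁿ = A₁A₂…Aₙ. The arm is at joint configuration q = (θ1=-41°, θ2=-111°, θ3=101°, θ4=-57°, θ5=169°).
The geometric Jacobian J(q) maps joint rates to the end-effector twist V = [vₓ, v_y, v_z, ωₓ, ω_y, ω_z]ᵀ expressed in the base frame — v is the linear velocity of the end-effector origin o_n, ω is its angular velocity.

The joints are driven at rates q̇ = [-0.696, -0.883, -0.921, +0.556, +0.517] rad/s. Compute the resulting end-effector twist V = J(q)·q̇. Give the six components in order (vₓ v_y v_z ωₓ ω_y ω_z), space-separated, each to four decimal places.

o_n = [-0.7526, -0.7262, 0.2371]
J₁: ẑ×o_n = [0.7262, -0.7526, 0.0000], ω = ẑ
J2: z=[-0.6561, -0.7547, 0.0000] o=[0.1811, -0.1575, 0.0000] → [-0.1789, 0.1555, -0.3315, -0.6561, -0.7547, 0.0000]
J3: z=[-0.7046, 0.6125, 0.3584] o=[-0.2478, -0.3941, -0.4388] → [0.5330, 0.2953, 0.5432, -0.7046, 0.6125, 0.3584]
J4: z=[0.3907, -0.0868, 0.9164] o=[-0.7039, -0.9991, -0.3016] → [-0.2968, -0.2550, 0.1024, 0.3907, -0.0868, 0.9164]
J5: z=[0.1131, 0.9925, 0.0458] o=[-0.8922, -1.0030, 0.2475] → [-0.0230, 0.0076, -0.1073, 0.1131, 0.9925, 0.0458]
V = J·q̇ = [-1.0153, -0.0234, -0.2061, 1.5039, 0.5672, -0.4929]

-1.0153 -0.0234 -0.2061 1.5039 0.5672 -0.4929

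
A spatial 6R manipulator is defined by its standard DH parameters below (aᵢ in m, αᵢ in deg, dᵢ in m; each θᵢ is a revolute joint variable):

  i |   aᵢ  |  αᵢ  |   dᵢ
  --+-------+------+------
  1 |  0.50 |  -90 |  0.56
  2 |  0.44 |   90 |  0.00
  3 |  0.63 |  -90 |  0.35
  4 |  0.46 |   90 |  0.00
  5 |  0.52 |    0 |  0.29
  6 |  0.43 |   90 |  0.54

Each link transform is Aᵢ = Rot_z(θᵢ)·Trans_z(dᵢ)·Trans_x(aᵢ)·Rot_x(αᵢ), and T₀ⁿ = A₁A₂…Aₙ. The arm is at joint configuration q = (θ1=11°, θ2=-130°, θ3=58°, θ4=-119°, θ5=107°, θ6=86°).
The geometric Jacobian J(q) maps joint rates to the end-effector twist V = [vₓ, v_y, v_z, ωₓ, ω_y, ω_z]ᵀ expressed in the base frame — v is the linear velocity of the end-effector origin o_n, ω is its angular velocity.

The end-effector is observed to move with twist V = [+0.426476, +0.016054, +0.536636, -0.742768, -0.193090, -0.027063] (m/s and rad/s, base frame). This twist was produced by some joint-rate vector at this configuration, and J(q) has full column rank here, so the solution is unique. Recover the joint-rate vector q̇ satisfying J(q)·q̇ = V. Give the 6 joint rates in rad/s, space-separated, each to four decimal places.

-0.1210 0.7720 0.7460 -0.9130 0.0370 0.4160

o_n = [0.5203, 0.2810, 0.7158]
J₁: ẑ×o_n = [-0.2810, 0.5203, 0.0000], ω = ẑ
J2: z=[-0.1908, 0.9816, 0.0000] o=[0.4908, 0.0954, 0.5600] → [0.1530, 0.0297, -0.0644, -0.1908, 0.9816, 0.0000]
J3: z=[-0.7520, -0.1462, -0.6428] o=[0.2132, 0.0414, 0.8971] → [0.1805, -0.3337, -0.1352, -0.7520, -0.1462, -0.6428]
J4: z=[0.4340, 0.6242, -0.6496] o=[-0.3626, 0.4738, 0.9278] → [-0.2576, -0.4816, -0.6348, 0.4340, 0.6242, -0.6496]
J5: z=[0.7985, -0.6004, -0.0434] o=[-0.5545, 0.2438, 0.5787] → [-0.0807, -0.1562, 0.6750, 0.7985, -0.6004, -0.0434]
J6: z=[0.7985, -0.6004, -0.0434] o=[-0.0437, 0.4561, 0.3584] → [-0.2222, -0.3099, 0.1988, 0.7985, -0.6004, -0.0434]
q̇ = J⁺·V = [-0.1210, 0.7720, 0.7460, -0.9130, 0.0370, 0.4160]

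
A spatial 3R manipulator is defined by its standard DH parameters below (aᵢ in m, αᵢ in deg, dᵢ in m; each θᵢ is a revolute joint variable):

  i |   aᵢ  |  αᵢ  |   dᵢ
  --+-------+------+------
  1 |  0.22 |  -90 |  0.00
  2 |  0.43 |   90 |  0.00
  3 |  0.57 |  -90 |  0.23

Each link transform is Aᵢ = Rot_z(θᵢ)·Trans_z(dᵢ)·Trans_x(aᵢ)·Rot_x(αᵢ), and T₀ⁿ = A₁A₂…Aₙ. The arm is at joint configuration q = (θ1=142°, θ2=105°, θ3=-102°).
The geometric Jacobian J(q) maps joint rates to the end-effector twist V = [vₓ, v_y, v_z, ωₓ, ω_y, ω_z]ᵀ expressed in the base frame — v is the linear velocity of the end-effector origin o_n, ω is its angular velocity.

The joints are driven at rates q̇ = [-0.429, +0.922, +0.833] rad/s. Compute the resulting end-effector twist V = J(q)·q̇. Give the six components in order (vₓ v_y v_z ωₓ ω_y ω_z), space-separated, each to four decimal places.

o_n = [0.0584, 0.6619, -0.3604]
J₁: ẑ×o_n = [-0.6619, 0.0584, 0.0000], ω = ẑ
J2: z=[-0.6157, -0.7880, 0.0000] o=[-0.1734, 0.1354, 0.0000] → [0.2840, -0.2219, -0.1415, -0.6157, -0.7880, 0.0000]
J3: z=[-0.7612, 0.5947, -0.2588] o=[-0.0857, 0.0669, -0.4153] → [0.1867, 0.0045, -0.5385, -0.7612, 0.5947, -0.2588]
V = J·q̇ = [0.7013, -0.2258, -0.5791, -1.2017, -0.2312, -0.6446]

0.7013 -0.2258 -0.5791 -1.2017 -0.2312 -0.6446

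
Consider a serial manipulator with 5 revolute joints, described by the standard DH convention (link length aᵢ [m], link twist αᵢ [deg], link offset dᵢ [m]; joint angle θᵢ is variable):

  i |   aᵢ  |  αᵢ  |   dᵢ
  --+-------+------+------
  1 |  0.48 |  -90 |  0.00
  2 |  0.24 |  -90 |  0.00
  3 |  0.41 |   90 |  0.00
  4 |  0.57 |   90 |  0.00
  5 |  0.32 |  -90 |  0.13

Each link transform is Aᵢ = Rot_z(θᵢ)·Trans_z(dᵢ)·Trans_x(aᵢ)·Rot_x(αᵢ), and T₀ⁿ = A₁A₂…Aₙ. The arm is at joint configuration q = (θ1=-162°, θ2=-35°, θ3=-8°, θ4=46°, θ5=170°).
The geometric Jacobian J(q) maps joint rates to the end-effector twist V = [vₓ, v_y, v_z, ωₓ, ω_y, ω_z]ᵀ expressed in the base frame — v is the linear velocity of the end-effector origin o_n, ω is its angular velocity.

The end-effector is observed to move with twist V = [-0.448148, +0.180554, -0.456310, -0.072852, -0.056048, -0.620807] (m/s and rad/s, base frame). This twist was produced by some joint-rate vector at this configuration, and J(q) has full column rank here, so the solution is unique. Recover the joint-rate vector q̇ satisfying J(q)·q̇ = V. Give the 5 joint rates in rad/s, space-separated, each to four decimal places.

o_n = [-1.1670, -0.5366, 0.4436]
J₁: ẑ×o_n = [0.5366, -1.1670, 0.0000], ω = ẑ
J2: z=[0.3090, -0.9511, 0.0000] o=[-0.4565, -0.1483, 0.0000] → [-0.4219, -0.1371, -0.7957, 0.3090, -0.9511, 0.0000]
J3: z=[-0.5455, -0.1772, -0.8192] o=[-0.6435, -0.2091, 0.1377] → [-0.3225, 0.5957, 0.0859, -0.5455, -0.1772, -0.8192]
J4: z=[0.4144, -0.9066, -0.0798] o=[-0.9422, -0.3661, 0.3705] → [-0.0798, -0.0123, -0.2745, 0.4144, -0.9066, -0.0798]
J5: z=[-0.1451, -0.1524, 0.9776] o=[-1.4543, -0.5905, 0.2596] → [-0.0807, 0.3076, 0.0360, -0.1451, -0.1524, 0.9776]
q̇ = J⁺·V = [-0.2800, 0.8400, 0.1010, -0.7840, -0.3280]

-0.2800 0.8400 0.1010 -0.7840 -0.3280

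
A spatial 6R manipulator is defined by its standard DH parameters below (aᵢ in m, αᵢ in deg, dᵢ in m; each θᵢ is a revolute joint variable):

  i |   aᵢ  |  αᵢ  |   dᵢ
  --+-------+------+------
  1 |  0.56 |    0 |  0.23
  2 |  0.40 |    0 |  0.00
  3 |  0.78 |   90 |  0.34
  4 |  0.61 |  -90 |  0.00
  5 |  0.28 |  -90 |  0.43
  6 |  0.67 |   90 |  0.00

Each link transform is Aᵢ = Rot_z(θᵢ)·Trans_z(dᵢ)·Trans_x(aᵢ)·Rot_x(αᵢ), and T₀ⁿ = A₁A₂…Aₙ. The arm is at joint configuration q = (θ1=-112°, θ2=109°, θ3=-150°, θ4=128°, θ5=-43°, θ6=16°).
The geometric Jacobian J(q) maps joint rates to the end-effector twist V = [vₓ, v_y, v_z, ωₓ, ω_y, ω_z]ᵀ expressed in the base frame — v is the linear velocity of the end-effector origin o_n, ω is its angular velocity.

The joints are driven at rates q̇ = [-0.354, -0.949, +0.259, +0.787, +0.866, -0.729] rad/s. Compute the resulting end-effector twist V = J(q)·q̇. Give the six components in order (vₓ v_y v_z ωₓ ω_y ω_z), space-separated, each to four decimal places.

o_n = [0.0862, 0.1144, 1.4322]
J₁: ẑ×o_n = [-0.1144, 0.0862, 0.0000], ω = ẑ
J2: z=[0.0000, 0.0000, 1.0000] o=[-0.2098, -0.5192, 0.2300] → [-0.6336, 0.2959, 0.0000, 0.0000, 0.0000, 1.0000]
J3: z=[0.0000, 0.0000, 1.0000] o=[0.1897, -0.5402, 0.2300] → [-0.6545, -0.1035, 0.0000, 0.0000, 0.0000, 1.0000]
J4: z=[-0.4540, 0.8910, 0.0000] o=[-0.5053, -0.8943, 0.5700] → [0.7682, 0.3914, -0.9849, -0.4540, 0.8910, 0.0000]
J5: z=[0.7021, 0.3577, -0.6157] o=[-0.1707, -0.7238, 1.0507] → [0.6525, -0.4260, 0.4966, 0.7021, 0.3577, -0.6157]
J6: z=[0.7061, -0.4610, 0.5374] o=[0.1569, -0.3426, 0.9473] → [-0.4691, -0.3804, 0.2901, 0.7061, -0.4610, 0.5374]
V = J·q̇ = [1.9839, -0.1217, -0.5566, -0.2640, 1.3471, -1.9689]

1.9839 -0.1217 -0.5566 -0.2640 1.3471 -1.9689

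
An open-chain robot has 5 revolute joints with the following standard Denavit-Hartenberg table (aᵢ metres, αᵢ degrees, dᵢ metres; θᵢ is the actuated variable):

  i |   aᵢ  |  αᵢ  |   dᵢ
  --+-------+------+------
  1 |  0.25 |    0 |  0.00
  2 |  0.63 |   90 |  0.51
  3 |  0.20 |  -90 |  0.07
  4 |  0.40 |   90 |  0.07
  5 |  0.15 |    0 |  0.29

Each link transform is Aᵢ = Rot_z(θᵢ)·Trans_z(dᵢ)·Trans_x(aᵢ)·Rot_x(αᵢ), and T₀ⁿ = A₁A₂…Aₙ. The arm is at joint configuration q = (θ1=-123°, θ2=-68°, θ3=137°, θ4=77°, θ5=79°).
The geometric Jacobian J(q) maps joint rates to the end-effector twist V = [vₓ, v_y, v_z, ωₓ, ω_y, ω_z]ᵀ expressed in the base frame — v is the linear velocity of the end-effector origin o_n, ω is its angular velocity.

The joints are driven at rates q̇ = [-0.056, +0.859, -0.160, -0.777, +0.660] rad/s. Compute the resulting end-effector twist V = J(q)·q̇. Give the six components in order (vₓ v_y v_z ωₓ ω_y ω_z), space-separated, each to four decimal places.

0.4326 0.2699 0.2495 -0.0607 0.0001 1.8098

o_n = [-0.2474, -0.4757, 0.7460]
J₁: ẑ×o_n = [0.4757, -0.2474, 0.0000], ω = ẑ
J2: z=[0.0000, 0.0000, 1.0000] o=[-0.1362, -0.2097, 0.0000] → [0.2661, -0.1112, 0.0000, 0.0000, 0.0000, 1.0000]
J3: z=[0.1908, 0.9816, 0.0000] o=[-0.7546, -0.0895, 0.5100] → [0.2316, -0.0450, -0.5716, 0.1908, 0.9816, 0.0000]
J4: z=[0.6695, -0.1301, -0.7314] o=[-0.5976, -0.0487, 0.6464] → [-0.3253, -0.3228, -0.2403, 0.6695, -0.1301, -0.7314]
J5: z=[0.7424, 0.0848, 0.6645] o=[-0.5606, -0.4529, 0.6566] → [0.0228, 0.1417, -0.0435, 0.7424, 0.0848, 0.6645]
V = J·q̇ = [0.4326, 0.2699, 0.2495, -0.0607, 0.0001, 1.8098]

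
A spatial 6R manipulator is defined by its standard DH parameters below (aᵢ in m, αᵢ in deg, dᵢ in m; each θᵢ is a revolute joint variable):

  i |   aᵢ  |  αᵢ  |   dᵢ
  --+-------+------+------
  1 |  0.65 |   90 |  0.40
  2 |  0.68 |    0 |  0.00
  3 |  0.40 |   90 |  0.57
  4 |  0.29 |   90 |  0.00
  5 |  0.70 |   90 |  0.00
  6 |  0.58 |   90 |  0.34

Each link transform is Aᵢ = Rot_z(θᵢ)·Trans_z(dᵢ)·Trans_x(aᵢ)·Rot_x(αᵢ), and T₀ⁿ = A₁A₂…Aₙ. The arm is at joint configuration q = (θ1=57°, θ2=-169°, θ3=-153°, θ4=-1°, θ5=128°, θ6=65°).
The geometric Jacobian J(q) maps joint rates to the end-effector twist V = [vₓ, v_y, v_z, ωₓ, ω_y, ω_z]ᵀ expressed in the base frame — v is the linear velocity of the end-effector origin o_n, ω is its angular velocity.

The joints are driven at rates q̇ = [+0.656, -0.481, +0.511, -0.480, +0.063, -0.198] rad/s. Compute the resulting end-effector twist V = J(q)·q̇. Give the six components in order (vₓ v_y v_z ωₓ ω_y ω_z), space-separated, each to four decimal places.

-0.5664 0.0402 0.0672 -0.2946 -0.3981 1.0336

o_n = [0.5054, 0.6960, -0.2557]
J₁: ẑ×o_n = [-0.6960, 0.5054, 0.0000], ω = ẑ
J2: z=[0.8387, -0.5446, 0.0000] o=[0.3540, 0.5451, 0.4000] → [0.3571, 0.5499, 0.2090, 0.8387, -0.5446, 0.0000]
J3: z=[0.8387, -0.5446, 0.0000] o=[-0.0095, -0.0147, 0.2702] → [0.2865, 0.4411, 0.8765, 0.8387, -0.5446, 0.0000]
J4: z=[0.3353, 0.5163, -0.7880] o=[0.6402, -0.0608, 0.5165] → [0.1976, 0.3651, 0.3233, 0.3353, 0.5163, -0.7880]
J5: z=[-0.8460, 0.5330, -0.0107] o=[0.7604, 0.1336, 0.6950] → [-0.5007, -0.8016, -0.3399, -0.8460, 0.5330, -0.0107]
J6: z=[0.5331, 0.8461, -0.0001] o=[0.7667, 0.1296, -0.0049] → [-0.2121, 0.1337, 0.5230, 0.5331, 0.8461, -0.0001]
V = J·q̇ = [-0.5664, 0.0402, 0.0672, -0.2946, -0.3981, 1.0336]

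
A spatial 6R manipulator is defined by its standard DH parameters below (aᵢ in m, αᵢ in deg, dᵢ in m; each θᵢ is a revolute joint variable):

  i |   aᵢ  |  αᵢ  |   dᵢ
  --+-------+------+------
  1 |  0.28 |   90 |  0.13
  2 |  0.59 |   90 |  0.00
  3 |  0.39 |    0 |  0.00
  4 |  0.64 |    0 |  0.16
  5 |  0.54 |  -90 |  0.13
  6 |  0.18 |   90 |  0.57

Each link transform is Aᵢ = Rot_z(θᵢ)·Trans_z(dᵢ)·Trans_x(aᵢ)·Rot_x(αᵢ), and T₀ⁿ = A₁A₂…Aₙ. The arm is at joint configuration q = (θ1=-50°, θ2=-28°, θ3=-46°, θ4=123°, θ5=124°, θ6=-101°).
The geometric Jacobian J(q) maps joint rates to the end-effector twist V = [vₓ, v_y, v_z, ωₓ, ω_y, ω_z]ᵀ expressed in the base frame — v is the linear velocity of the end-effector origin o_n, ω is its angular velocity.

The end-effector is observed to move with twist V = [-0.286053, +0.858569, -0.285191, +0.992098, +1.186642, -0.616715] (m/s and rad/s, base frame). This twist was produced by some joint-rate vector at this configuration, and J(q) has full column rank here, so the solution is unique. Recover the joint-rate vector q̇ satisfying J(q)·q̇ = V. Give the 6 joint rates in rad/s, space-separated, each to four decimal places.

0.5630 -0.7040 0.7600 0.8420 -0.4330 0.8770

o_n = [0.7411, -0.3072, -0.6281]
J₁: ẑ×o_n = [0.3072, 0.7411, -0.0000], ω = ẑ
J2: z=[-0.7660, -0.6428, 0.0000] o=[0.1800, -0.2145, 0.1300] → [0.4873, -0.5807, 0.4317, -0.7660, -0.6428, 0.0000]
J3: z=[-0.3018, 0.3596, -0.8829] o=[0.5148, -0.6136, -0.1470] → [0.0975, -0.3450, -0.1738, -0.3018, 0.3596, -0.8829]
J4: z=[-0.3018, 0.3596, -0.8829] o=[0.8835, -0.6165, -0.2742] → [0.1458, 0.0189, -0.0421, -0.3018, 0.3596, -0.8829]
J5: z=[-0.3018, 0.3596, -0.8829] o=[0.4392, -1.0571, -0.4830] → [0.6100, -0.3104, -0.3349, -0.3018, 0.3596, -0.8829]
J6: z=[0.9186, 0.3577, -0.1682] o=[0.2621, -0.5450, -0.3611] → [-0.0555, 0.1646, 0.0471, 0.9186, 0.3577, -0.1682]
q̇ = J⁺·V = [0.5630, -0.7040, 0.7600, 0.8420, -0.4330, 0.8770]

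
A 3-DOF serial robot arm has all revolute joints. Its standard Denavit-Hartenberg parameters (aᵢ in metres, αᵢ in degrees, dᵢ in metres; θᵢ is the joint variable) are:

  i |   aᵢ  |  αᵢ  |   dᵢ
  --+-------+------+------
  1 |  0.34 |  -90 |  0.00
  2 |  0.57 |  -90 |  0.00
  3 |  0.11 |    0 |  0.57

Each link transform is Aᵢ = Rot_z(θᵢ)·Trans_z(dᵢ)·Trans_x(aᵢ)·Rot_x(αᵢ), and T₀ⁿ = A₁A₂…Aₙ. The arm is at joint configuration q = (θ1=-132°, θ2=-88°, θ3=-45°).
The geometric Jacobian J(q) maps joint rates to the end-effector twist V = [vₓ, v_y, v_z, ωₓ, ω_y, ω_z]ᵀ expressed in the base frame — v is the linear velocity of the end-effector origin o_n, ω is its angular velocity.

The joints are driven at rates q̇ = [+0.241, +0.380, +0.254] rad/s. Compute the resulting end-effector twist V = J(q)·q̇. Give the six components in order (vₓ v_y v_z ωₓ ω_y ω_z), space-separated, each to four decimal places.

o_n = [-0.5660, -0.7449, 0.6275]
J₁: ẑ×o_n = [0.7449, -0.5660, 0.0000], ω = ẑ
J2: z=[0.7431, -0.6691, 0.0000] o=[-0.2275, -0.2527, 0.0000] → [-0.4199, -0.4663, -0.5923, 0.7431, -0.6691, 0.0000]
J3: z=[-0.6687, -0.7427, -0.0349] o=[-0.2408, -0.2675, 0.5697] → [-0.0596, 0.0500, 0.0777, -0.6687, -0.7427, -0.0349]
V = J·q̇ = [0.0048, -0.3009, -0.2053, 0.1125, -0.4429, 0.2321]

0.0048 -0.3009 -0.2053 0.1125 -0.4429 0.2321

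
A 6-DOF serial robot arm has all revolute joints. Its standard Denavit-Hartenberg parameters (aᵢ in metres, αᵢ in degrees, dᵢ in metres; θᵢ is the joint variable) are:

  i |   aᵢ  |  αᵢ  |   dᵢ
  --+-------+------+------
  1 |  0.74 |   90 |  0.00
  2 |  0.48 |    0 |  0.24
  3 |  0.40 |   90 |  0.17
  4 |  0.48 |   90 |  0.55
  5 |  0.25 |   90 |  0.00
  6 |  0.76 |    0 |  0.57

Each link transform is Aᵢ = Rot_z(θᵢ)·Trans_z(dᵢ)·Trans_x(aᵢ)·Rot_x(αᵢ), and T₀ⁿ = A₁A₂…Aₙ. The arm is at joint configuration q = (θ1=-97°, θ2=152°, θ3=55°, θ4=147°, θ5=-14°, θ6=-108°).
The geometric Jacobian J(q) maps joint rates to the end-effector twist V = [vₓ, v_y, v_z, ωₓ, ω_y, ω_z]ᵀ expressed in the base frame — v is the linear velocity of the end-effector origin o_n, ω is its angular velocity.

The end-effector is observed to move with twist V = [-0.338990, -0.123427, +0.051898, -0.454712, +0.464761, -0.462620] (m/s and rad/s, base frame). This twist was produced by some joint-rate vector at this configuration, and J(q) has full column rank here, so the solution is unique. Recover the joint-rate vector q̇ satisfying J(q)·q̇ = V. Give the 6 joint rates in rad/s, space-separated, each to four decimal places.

-0.5960 -0.1000 0.1310 0.2740 0.5640 -0.0300

o_n = [-0.0689, -0.5761, 0.3523]
J₁: ẑ×o_n = [0.5761, -0.0689, 0.0000], ω = ẑ
J2: z=[-0.9925, 0.1219, 0.0000] o=[-0.0902, -0.7345, 0.0000] → [0.0429, 0.3497, -0.1598, -0.9925, 0.1219, 0.0000]
J3: z=[-0.9925, 0.1219, 0.0000] o=[-0.2767, -0.2846, 0.2253] → [0.0155, 0.1260, 0.2640, -0.9925, 0.1219, 0.0000]
J4: z=[0.0553, 0.4506, 0.8910] o=[-0.4020, 0.0899, 0.0438] → [0.7325, 0.2798, -0.1870, 0.0553, 0.4506, 0.8910]
J5: z=[-0.7733, 0.5839, -0.2473] o=[-0.6748, 0.0136, 0.7166] → [-0.3585, -0.4315, 0.1022, -0.7733, 0.5839, -0.2473]
J6: z=[0.0991, -0.2738, -0.9567] o=[-0.8314, -0.1775, 0.7550] → [-0.2711, -0.6895, 0.1693, 0.0991, -0.2738, -0.9567]
q̇ = J⁺·V = [-0.5960, -0.1000, 0.1310, 0.2740, 0.5640, -0.0300]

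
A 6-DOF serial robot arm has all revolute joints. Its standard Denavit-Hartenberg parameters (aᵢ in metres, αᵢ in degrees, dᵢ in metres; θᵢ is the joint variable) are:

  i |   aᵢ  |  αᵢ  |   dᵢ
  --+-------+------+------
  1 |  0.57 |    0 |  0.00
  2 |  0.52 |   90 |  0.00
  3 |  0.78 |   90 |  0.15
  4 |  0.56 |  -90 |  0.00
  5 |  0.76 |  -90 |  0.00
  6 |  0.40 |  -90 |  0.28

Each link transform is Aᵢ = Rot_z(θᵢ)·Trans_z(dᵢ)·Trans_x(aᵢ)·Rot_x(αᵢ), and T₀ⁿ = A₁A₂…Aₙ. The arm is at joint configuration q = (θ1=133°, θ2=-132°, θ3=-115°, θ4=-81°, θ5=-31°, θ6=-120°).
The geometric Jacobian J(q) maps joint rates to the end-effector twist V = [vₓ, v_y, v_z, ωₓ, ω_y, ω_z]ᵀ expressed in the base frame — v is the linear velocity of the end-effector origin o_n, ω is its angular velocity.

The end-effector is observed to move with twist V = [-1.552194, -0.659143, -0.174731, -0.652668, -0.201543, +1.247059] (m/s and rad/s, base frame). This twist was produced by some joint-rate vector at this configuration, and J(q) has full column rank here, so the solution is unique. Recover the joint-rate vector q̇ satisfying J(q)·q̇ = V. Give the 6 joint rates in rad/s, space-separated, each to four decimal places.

o_n = [-0.4820, 1.3808, -1.1644]
J₁: ẑ×o_n = [-1.3808, -0.4820, 0.0000], ω = ẑ
J2: z=[0.0000, 0.0000, 1.0000] o=[-0.3887, 0.4169, 0.0000] → [-0.9640, -0.0932, 0.0000, 0.0000, 0.0000, 1.0000]
J3: z=[0.0175, -0.9998, 0.0000] o=[0.1312, 0.4259, 0.0000] → [1.1643, 0.0203, -0.5964, 0.0175, -0.9998, 0.0000]
J4: z=[-0.9062, -0.0158, 0.4226] o=[-0.1958, 0.2702, -0.7069] → [-0.4621, -0.5355, -1.0109, -0.9062, -0.0158, 0.4226]
J5: z=[-0.4146, -0.1637, -0.8951] o=[-0.2425, 0.8226, -0.7863] → [0.5616, 0.0576, -0.2707, -0.4146, -0.1637, -0.8951]
J6: z=[0.7338, 0.5216, -0.4353] o=[-0.6515, 1.4590, -0.7133] → [-0.2693, 0.2573, -0.1457, 0.7338, 0.5216, -0.4353]
q̇ = J⁺·V = [0.9130, 0.4920, -0.0960, 0.1670, 0.4600, -0.4210]

0.9130 0.4920 -0.0960 0.1670 0.4600 -0.4210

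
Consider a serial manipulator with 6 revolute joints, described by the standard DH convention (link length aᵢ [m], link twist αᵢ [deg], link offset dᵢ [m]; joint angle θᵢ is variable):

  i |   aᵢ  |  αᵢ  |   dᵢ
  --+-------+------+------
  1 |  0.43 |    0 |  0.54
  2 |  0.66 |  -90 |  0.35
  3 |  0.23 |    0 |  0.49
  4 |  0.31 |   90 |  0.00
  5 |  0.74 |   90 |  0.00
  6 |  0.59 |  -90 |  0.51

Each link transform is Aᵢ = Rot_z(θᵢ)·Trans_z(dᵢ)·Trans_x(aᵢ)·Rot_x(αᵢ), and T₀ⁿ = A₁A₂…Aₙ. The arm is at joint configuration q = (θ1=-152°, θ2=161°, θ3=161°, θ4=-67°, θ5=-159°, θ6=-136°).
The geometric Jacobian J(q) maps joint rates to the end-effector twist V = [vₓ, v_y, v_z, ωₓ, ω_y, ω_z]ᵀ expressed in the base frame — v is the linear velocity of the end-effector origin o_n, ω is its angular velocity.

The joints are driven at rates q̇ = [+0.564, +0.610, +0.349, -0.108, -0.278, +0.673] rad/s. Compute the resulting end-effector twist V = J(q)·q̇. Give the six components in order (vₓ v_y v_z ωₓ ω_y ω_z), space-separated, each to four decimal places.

-1.1388 -0.3243 0.3477 -0.3933 0.8178 1.4340

o_n = [-0.4683, 0.6477, 1.0107]
J₁: ẑ×o_n = [-0.6477, -0.4683, 0.0000], ω = ẑ
J2: z=[0.0000, 0.0000, 1.0000] o=[-0.3797, -0.2019, 0.5400] → [-0.8496, -0.0886, 0.0000, 0.0000, 0.0000, 1.0000]
J3: z=[-0.1564, 0.9877, 0.0000] o=[0.2722, -0.0986, 0.8900] → [0.1192, 0.0189, 0.6146, -0.1564, 0.9877, 0.0000]
J4: z=[-0.1564, 0.9877, 0.0000] o=[-0.0192, 0.3513, 0.8151] → [0.1932, 0.0306, 0.3972, -0.1564, 0.9877, 0.0000]
J5: z=[0.9853, 0.1561, -0.0698] o=[-0.0406, 0.3479, 0.5059] → [0.0997, -0.4676, 0.3621, 0.9853, 0.1561, -0.0698]
J6: z=[-0.1214, 0.9260, 0.3575] o=[0.0485, 0.0936, 1.1950] → [-0.3688, -0.2071, 0.4113, -0.1214, 0.9260, 0.3575]
V = J·q̇ = [-1.1388, -0.3243, 0.3477, -0.3933, 0.8178, 1.4340]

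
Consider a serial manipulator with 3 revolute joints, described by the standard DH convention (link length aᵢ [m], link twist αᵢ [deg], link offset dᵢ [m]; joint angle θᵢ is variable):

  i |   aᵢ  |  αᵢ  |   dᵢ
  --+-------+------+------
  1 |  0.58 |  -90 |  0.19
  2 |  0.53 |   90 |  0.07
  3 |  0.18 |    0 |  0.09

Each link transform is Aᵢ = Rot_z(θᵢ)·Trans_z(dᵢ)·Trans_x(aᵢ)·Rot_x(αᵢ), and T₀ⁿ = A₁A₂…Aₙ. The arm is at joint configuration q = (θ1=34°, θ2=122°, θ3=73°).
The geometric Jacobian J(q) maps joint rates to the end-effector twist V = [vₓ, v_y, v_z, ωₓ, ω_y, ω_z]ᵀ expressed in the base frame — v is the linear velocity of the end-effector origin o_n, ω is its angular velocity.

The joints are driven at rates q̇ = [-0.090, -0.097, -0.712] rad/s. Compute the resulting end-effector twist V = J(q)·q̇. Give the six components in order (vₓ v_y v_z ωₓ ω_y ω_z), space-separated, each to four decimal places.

o_n = [0.1528, 0.3951, -0.3518]
J₁: ẑ×o_n = [-0.3951, 0.1528, 0.0000], ω = ẑ
J2: z=[-0.5592, 0.8290, 0.0000] o=[0.4808, 0.3243, 0.1900] → [-0.4492, -0.3030, 0.2324, -0.5592, 0.8290, 0.0000]
J3: z=[0.7031, 0.4742, -0.5299] o=[0.2089, 0.2253, -0.2595] → [0.0462, 0.0946, 0.1460, 0.7031, 0.4742, -0.5299]
V = J·q̇ = [0.0462, -0.0517, -0.1265, -0.4463, -0.4181, 0.2873]

0.0462 -0.0517 -0.1265 -0.4463 -0.4181 0.2873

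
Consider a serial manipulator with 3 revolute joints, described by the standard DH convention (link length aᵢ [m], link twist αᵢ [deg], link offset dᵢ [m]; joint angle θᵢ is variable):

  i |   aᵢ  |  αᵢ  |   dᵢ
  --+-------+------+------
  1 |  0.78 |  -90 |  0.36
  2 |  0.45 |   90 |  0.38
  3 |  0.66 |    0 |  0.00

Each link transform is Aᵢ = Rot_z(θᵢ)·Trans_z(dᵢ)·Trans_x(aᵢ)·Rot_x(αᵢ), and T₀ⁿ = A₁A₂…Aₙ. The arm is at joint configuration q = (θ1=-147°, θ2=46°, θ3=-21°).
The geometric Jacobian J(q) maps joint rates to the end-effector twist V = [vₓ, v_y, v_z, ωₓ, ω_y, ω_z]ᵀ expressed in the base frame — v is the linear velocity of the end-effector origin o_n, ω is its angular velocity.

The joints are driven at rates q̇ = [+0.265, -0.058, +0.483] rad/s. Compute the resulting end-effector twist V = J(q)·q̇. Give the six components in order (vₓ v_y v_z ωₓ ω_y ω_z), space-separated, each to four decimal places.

o_n = [-1.1972, -0.9485, -0.4069]
J₁: ẑ×o_n = [0.9485, -1.1972, 0.0000], ω = ẑ
J2: z=[0.5446, -0.8387, 0.0000] o=[-0.6542, -0.4248, 0.3600] → [0.6432, 0.4177, -0.7406, 0.5446, -0.8387, 0.0000]
J3: z=[-0.6033, -0.3918, 0.6947] o=[-0.7094, -0.9138, 0.0363] → [0.1978, -0.6062, -0.1701, -0.6033, -0.3918, 0.6947]
V = J·q̇ = [0.3096, -0.6343, -0.0392, -0.3230, -0.1406, 0.6005]

0.3096 -0.6343 -0.0392 -0.3230 -0.1406 0.6005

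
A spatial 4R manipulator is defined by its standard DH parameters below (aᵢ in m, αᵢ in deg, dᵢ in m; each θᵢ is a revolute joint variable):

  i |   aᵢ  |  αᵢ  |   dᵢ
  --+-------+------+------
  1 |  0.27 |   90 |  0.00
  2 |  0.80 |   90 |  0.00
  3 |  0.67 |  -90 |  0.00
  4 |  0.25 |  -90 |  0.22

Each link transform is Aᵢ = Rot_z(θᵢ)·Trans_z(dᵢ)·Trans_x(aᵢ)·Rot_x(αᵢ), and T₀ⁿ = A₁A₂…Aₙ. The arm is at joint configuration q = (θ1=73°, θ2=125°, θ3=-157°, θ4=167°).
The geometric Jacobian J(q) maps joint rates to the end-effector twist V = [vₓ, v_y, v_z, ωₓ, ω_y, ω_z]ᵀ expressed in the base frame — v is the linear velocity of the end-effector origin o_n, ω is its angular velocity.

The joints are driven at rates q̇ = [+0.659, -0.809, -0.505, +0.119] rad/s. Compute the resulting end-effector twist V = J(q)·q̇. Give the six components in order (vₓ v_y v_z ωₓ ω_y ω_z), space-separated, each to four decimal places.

o_n = [-0.3703, 0.0514, 0.3720]
J₁: ẑ×o_n = [-0.0514, -0.3703, 0.0000], ω = ẑ
J2: z=[0.9563, -0.2924, 0.0000] o=[0.0789, 0.2582, 0.0000] → [-0.1087, -0.3557, -0.3291, 0.9563, -0.2924, 0.0000]
J3: z=[0.2395, 0.7834, 0.5736] o=[-0.0552, -0.1806, 0.6553] → [-0.3551, -0.1128, 0.3024, 0.2395, 0.7834, 0.5736]
J4: z=[-0.9458, 0.0548, 0.3201] o=[-0.2021, 0.2342, 0.1501] → [0.0707, 0.1560, 0.1821, -0.9458, 0.0548, 0.3201]
V = J·q̇ = [0.2418, 0.1193, 0.1352, -1.0071, -0.1525, 0.4074]

0.2418 0.1193 0.1352 -1.0071 -0.1525 0.4074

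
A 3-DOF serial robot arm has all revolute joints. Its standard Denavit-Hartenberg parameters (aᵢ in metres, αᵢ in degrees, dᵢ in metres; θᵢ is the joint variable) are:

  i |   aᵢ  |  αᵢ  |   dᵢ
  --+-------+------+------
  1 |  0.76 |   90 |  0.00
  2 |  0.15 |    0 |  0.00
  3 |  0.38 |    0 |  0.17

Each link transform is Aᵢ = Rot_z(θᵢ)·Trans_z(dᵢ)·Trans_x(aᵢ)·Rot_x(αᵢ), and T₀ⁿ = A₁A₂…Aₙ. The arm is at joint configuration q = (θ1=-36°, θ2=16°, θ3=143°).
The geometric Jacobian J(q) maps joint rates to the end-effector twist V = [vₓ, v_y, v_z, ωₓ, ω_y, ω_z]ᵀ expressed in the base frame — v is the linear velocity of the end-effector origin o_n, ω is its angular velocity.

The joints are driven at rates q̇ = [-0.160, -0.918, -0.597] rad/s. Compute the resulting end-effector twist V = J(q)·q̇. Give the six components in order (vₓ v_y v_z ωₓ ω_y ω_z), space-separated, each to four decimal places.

0.1239 -0.1987 0.4051 0.8905 1.2257 -0.1600

o_n = [0.3446, -0.4605, 0.1775]
J₁: ẑ×o_n = [0.4605, 0.3446, -0.0000], ω = ẑ
J2: z=[-0.5878, -0.8090, 0.0000] o=[0.6149, -0.4467, 0.0000] → [-0.1436, 0.1043, -0.2106, -0.5878, -0.8090, 0.0000]
J3: z=[-0.5878, -0.8090, 0.0000] o=[0.7315, -0.5315, 0.0413] → [-0.1102, 0.0800, -0.3548, -0.5878, -0.8090, 0.0000]
V = J·q̇ = [0.1239, -0.1987, 0.4051, 0.8905, 1.2257, -0.1600]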